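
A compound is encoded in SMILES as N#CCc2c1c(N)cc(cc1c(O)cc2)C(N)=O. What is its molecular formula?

Heavy atoms from the SMILES: 13 C, 3 N, 2 O.
Implicit hydrogens by atom environment:
  6 × C (aromatic): no H
  4 × C (aromatic): 1 H each → 4
  2 × C: no H
  2 × N: 2 H each → 4
  1 × C: 2 H
  1 × N: no H
  1 × O: 1 H
  1 × O: no H
  Total hydrogens = 11.
Molecular formula: C13H11N3O2

C13H11N3O2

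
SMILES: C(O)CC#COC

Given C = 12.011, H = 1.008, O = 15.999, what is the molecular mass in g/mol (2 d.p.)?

Molecular formula: C5H8O2.
M = 5×12.011 + 8×1.008 + 2×15.999 = 100.12 g/mol.

100.12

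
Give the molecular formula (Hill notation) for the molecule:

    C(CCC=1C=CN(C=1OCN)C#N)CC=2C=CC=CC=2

C16H19N3O

Heavy atoms from the SMILES: 16 C, 3 N, 1 O.
Implicit hydrogens by atom environment:
  7 × C (aromatic): 1 H each → 7
  5 × C: 2 H each → 10
  3 × C (aromatic): no H
  1 × C: no H
  1 × N: 2 H
  1 × N (aromatic): no H
  1 × N: no H
  1 × O: no H
  Total hydrogens = 19.
Molecular formula: C16H19N3O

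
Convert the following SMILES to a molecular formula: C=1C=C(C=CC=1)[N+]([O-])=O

Heavy atoms from the SMILES: 6 C, 1 N, 2 O.
Implicit hydrogens by atom environment:
  5 × C (aromatic): 1 H each → 5
  1 × C (aromatic): no H
  1 × N (charge +1): no H
  1 × O: no H
  1 × O (charge -1): no H
  Total hydrogens = 5.
Molecular formula: C6H5NO2

C6H5NO2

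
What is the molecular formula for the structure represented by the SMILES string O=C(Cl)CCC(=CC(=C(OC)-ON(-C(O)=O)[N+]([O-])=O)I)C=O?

Heavy atoms from the SMILES: 10 C, 1 Cl, 1 I, 2 N, 8 O.
Implicit hydrogens by atom environment:
  6 × O: no H
  5 × C: no H
  2 × C: 2 H each → 4
  2 × C: 1 H each → 2
  1 × C: 3 H
  1 × Cl: no H
  1 × I: no H
  1 × N: no H
  1 × N (charge +1): no H
  1 × O: 1 H
  1 × O (charge -1): no H
  Total hydrogens = 10.
Molecular formula: C10H10ClIN2O8

C10H10ClIN2O8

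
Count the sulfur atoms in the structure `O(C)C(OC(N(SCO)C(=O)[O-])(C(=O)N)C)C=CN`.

1

The symbol for sulfur appears 1 time in the SMILES.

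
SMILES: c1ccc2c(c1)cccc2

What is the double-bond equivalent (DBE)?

Molecular formula from the SMILES: C10H8.
DoU = (2C + 2 + N − H − X)/2 = (2·10 + 2 + 0 − 8 − 0)/2 = 14/2 = 7.
(Structurally: 2 ring(s) + 5 π bond(s) = 7.)

7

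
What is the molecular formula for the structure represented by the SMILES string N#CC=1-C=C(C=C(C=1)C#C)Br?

Heavy atoms from the SMILES: 1 Br, 9 C, 1 N.
Implicit hydrogens by atom environment:
  3 × C (aromatic): 1 H each → 3
  3 × C (aromatic): no H
  2 × C: no H
  1 × Br: no H
  1 × C: 1 H
  1 × N: no H
  Total hydrogens = 4.
Molecular formula: C9H4BrN

C9H4BrN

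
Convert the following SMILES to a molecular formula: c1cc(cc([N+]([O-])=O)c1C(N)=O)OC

C8H8N2O4

Heavy atoms from the SMILES: 8 C, 2 N, 4 O.
Implicit hydrogens by atom environment:
  3 × C (aromatic): 1 H each → 3
  3 × C (aromatic): no H
  3 × O: no H
  1 × C: 3 H
  1 × C: no H
  1 × N: 2 H
  1 × N (charge +1): no H
  1 × O (charge -1): no H
  Total hydrogens = 8.
Molecular formula: C8H8N2O4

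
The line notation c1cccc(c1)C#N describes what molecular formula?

Heavy atoms from the SMILES: 7 C, 1 N.
Implicit hydrogens by atom environment:
  5 × C (aromatic): 1 H each → 5
  1 × C (aromatic): no H
  1 × C: no H
  1 × N: no H
  Total hydrogens = 5.
Molecular formula: C7H5N

C7H5N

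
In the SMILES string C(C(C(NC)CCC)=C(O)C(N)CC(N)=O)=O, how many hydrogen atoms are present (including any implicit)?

21

Hydrogens are implicit in SMILES; fill each atom to its normal valence:
  3 × C: 2 H each → 6
  3 × C: 1 H each → 3
  3 × C: no H
  2 × C: 3 H each → 6
  2 × N: 2 H each → 4
  2 × O: no H
  1 × N: 1 H
  1 × O: 1 H
  Total hydrogens = 21.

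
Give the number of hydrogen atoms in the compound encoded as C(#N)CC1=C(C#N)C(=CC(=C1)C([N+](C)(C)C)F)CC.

Hydrogens are implicit in SMILES; fill each atom to its normal valence:
  4 × C: 3 H each → 12
  4 × C (aromatic): no H
  2 × C: 2 H each → 4
  2 × C (aromatic): 1 H each → 2
  2 × C: no H
  2 × N: no H
  1 × C: 1 H
  1 × F: no H
  1 × N (charge +1): no H
  Total hydrogens = 19.

19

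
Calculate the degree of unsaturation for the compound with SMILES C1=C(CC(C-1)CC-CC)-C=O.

Molecular formula from the SMILES: C10H16O.
DoU = (2C + 2 + N − H − X)/2 = (2·10 + 2 + 0 − 16 − 0)/2 = 6/2 = 3.
(Structurally: 1 ring(s) + 2 π bond(s) = 3.)

3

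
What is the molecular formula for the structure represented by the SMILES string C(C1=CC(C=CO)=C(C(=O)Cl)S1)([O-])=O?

Heavy atoms from the SMILES: 8 C, 1 Cl, 4 O, 1 S.
Implicit hydrogens by atom environment:
  3 × C (aromatic): no H
  2 × C: 1 H each → 2
  2 × C: no H
  2 × O: no H
  1 × C (aromatic): 1 H
  1 × Cl: no H
  1 × O: 1 H
  1 × O (charge -1): no H
  1 × S (aromatic): no H
  Total hydrogens = 4.
Net charge -1.
Molecular formula: C8H4ClO4S-

C8H4ClO4S-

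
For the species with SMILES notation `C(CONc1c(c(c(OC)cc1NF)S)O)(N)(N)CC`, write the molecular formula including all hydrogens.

Heavy atoms from the SMILES: 11 C, 1 F, 4 N, 3 O, 1 S.
Implicit hydrogens by atom environment:
  5 × C (aromatic): no H
  2 × C: 3 H each → 6
  2 × C: 2 H each → 4
  2 × N: 2 H each → 4
  2 × N: 1 H each → 2
  2 × O: no H
  1 × C (aromatic): 1 H
  1 × C: no H
  1 × F: no H
  1 × O: 1 H
  1 × S: 1 H
  Total hydrogens = 19.
Molecular formula: C11H19FN4O3S

C11H19FN4O3S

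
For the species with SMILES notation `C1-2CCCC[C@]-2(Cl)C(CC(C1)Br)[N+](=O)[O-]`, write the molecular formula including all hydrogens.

Heavy atoms from the SMILES: 1 Br, 10 C, 1 Cl, 1 N, 2 O.
Implicit hydrogens by atom environment:
  6 × C: 2 H each → 12
  3 × C: 1 H each → 3
  1 × Br: no H
  1 × C: no H
  1 × Cl: no H
  1 × N (charge +1): no H
  1 × O: no H
  1 × O (charge -1): no H
  Total hydrogens = 15.
Molecular formula: C10H15BrClNO2

C10H15BrClNO2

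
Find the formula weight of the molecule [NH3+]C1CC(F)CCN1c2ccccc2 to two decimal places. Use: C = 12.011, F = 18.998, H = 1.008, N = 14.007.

Molecular formula: C11H16FN2+.
M = 11×12.011 + 1×18.998 + 16×1.008 + 2×14.007 = 195.26 g/mol.

195.26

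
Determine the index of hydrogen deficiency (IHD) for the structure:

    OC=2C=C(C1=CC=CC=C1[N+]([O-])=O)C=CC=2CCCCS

Molecular formula from the SMILES: C16H17NO3S.
DoU = (2C + 2 + N − H − X)/2 = (2·16 + 2 + 1 − 17 − 0)/2 = 18/2 = 9.
(Structurally: 2 ring(s) + 7 π bond(s) = 9.)

9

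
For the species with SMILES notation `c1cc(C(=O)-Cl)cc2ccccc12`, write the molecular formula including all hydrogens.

C11H7ClO

Heavy atoms from the SMILES: 11 C, 1 Cl, 1 O.
Implicit hydrogens by atom environment:
  7 × C (aromatic): 1 H each → 7
  3 × C (aromatic): no H
  1 × C: no H
  1 × Cl: no H
  1 × O: no H
  Total hydrogens = 7.
Molecular formula: C11H7ClO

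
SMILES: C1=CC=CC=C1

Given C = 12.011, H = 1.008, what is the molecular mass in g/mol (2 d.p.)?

78.11

Molecular formula: C6H6.
M = 6×12.011 + 6×1.008 = 78.11 g/mol.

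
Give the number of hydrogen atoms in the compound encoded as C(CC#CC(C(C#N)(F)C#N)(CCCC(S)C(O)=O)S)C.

Hydrogens are implicit in SMILES; fill each atom to its normal valence:
  7 × C: no H
  5 × C: 2 H each → 10
  2 × N: no H
  2 × S: 1 H each → 2
  1 × C: 3 H
  1 × C: 1 H
  1 × F: no H
  1 × O: 1 H
  1 × O: no H
  Total hydrogens = 17.

17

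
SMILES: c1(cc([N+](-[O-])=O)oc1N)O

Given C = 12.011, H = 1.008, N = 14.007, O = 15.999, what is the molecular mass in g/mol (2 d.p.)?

144.09

Molecular formula: C4H4N2O4.
M = 4×12.011 + 4×1.008 + 2×14.007 + 4×15.999 = 144.09 g/mol.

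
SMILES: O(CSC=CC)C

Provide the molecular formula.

C5H10OS

Heavy atoms from the SMILES: 5 C, 1 O, 1 S.
Implicit hydrogens by atom environment:
  2 × C: 3 H each → 6
  2 × C: 1 H each → 2
  1 × C: 2 H
  1 × O: no H
  1 × S: no H
  Total hydrogens = 10.
Molecular formula: C5H10OS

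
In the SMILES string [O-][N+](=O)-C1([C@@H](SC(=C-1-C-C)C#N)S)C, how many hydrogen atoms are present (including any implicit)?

10

Hydrogens are implicit in SMILES; fill each atom to its normal valence:
  4 × C: no H
  2 × C: 3 H each → 6
  1 × C: 2 H
  1 × C: 1 H
  1 × N: no H
  1 × N (charge +1): no H
  1 × O: no H
  1 × O (charge -1): no H
  1 × S: 1 H
  1 × S: no H
  Total hydrogens = 10.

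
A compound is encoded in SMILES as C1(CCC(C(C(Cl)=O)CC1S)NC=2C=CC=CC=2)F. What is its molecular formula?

C14H17ClFNOS

Heavy atoms from the SMILES: 14 C, 1 Cl, 1 F, 1 N, 1 O, 1 S.
Implicit hydrogens by atom environment:
  5 × C (aromatic): 1 H each → 5
  4 × C: 1 H each → 4
  3 × C: 2 H each → 6
  1 × C: no H
  1 × C (aromatic): no H
  1 × Cl: no H
  1 × F: no H
  1 × N: 1 H
  1 × O: no H
  1 × S: 1 H
  Total hydrogens = 17.
Molecular formula: C14H17ClFNOS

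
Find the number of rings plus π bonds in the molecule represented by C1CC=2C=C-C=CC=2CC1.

5

Molecular formula from the SMILES: C10H12.
DoU = (2C + 2 + N − H − X)/2 = (2·10 + 2 + 0 − 12 − 0)/2 = 10/2 = 5.
(Structurally: 2 ring(s) + 3 π bond(s) = 5.)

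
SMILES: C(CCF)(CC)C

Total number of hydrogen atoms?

13

Hydrogens are implicit in SMILES; fill each atom to its normal valence:
  3 × C: 2 H each → 6
  2 × C: 3 H each → 6
  1 × C: 1 H
  1 × F: no H
  Total hydrogens = 13.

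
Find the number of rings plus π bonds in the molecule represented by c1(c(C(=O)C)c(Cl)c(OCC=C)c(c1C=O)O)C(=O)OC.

Molecular formula from the SMILES: C14H13ClO6.
DoU = (2C + 2 + N − H − X)/2 = (2·14 + 2 + 0 − 13 − 1)/2 = 16/2 = 8.
(Structurally: 1 ring(s) + 7 π bond(s) = 8.)

8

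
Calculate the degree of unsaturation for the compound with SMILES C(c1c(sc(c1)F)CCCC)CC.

Molecular formula from the SMILES: C11H17FS.
DoU = (2C + 2 + N − H − X)/2 = (2·11 + 2 + 0 − 17 − 1)/2 = 6/2 = 3.
(Structurally: 1 ring(s) + 2 π bond(s) = 3.)

3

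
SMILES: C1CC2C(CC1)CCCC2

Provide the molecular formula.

C10H18

Heavy atoms from the SMILES: 10 C.
Implicit hydrogens by atom environment:
  8 × C: 2 H each → 16
  2 × C: 1 H each → 2
  Total hydrogens = 18.
Molecular formula: C10H18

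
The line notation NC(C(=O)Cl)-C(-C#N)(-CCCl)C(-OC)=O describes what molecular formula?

Heavy atoms from the SMILES: 8 C, 2 Cl, 2 N, 3 O.
Implicit hydrogens by atom environment:
  4 × C: no H
  3 × O: no H
  2 × C: 2 H each → 4
  2 × Cl: no H
  1 × C: 3 H
  1 × C: 1 H
  1 × N: 2 H
  1 × N: no H
  Total hydrogens = 10.
Molecular formula: C8H10Cl2N2O3

C8H10Cl2N2O3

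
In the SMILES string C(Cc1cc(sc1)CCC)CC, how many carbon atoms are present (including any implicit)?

11

The symbol for carbon appears 11 times in the SMILES. Lowercase c denotes aromatic carbon and counts toward C.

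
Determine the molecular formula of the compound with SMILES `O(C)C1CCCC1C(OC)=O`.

Heavy atoms from the SMILES: 8 C, 3 O.
Implicit hydrogens by atom environment:
  3 × C: 2 H each → 6
  3 × O: no H
  2 × C: 3 H each → 6
  2 × C: 1 H each → 2
  1 × C: no H
  Total hydrogens = 14.
Molecular formula: C8H14O3

C8H14O3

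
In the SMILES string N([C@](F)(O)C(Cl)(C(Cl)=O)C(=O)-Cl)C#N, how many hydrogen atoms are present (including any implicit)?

2

Hydrogens are implicit in SMILES; fill each atom to its normal valence:
  5 × C: no H
  3 × Cl: no H
  2 × O: no H
  1 × F: no H
  1 × N: 1 H
  1 × N: no H
  1 × O: 1 H
  Total hydrogens = 2.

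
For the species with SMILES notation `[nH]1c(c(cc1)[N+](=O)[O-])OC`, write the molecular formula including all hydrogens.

C5H6N2O3

Heavy atoms from the SMILES: 5 C, 2 N, 3 O.
Implicit hydrogens by atom environment:
  2 × C (aromatic): 1 H each → 2
  2 × C (aromatic): no H
  2 × O: no H
  1 × C: 3 H
  1 × N (aromatic): 1 H
  1 × N (charge +1): no H
  1 × O (charge -1): no H
  Total hydrogens = 6.
Molecular formula: C5H6N2O3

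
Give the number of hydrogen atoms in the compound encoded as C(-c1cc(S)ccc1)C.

10

Hydrogens are implicit in SMILES; fill each atom to its normal valence:
  4 × C (aromatic): 1 H each → 4
  2 × C (aromatic): no H
  1 × C: 3 H
  1 × C: 2 H
  1 × S: 1 H
  Total hydrogens = 10.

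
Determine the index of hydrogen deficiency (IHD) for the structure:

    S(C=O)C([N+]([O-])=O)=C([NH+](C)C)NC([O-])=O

4

Molecular formula from the SMILES: C6H9N3O5S.
DoU = (2C + 2 + N − H − X)/2 = (2·6 + 2 + 3 − 9 − 0)/2 = 8/2 = 4.
(Structurally: 0 ring(s) + 4 π bond(s) = 4.)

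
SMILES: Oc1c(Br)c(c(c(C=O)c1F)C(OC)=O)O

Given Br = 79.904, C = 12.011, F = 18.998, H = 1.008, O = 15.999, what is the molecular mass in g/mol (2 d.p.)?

Molecular formula: C9H6BrFO5.
M = 1×79.904 + 9×12.011 + 1×18.998 + 6×1.008 + 5×15.999 = 293.04 g/mol.

293.04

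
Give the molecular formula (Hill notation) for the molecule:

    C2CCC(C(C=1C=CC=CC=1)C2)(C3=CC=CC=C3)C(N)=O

C19H21NO

Heavy atoms from the SMILES: 19 C, 1 N, 1 O.
Implicit hydrogens by atom environment:
  10 × C (aromatic): 1 H each → 10
  4 × C: 2 H each → 8
  2 × C: no H
  2 × C (aromatic): no H
  1 × C: 1 H
  1 × N: 2 H
  1 × O: no H
  Total hydrogens = 21.
Molecular formula: C19H21NO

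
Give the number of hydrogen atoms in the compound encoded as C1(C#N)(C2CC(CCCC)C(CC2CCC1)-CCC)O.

31

Hydrogens are implicit in SMILES; fill each atom to its normal valence:
  10 × C: 2 H each → 20
  4 × C: 1 H each → 4
  2 × C: 3 H each → 6
  2 × C: no H
  1 × N: no H
  1 × O: 1 H
  Total hydrogens = 31.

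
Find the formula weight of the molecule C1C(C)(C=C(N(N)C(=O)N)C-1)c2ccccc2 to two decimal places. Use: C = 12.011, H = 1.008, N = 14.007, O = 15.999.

231.30

Molecular formula: C13H17N3O.
M = 13×12.011 + 17×1.008 + 3×14.007 + 1×15.999 = 231.30 g/mol.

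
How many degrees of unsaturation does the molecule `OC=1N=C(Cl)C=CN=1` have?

4

Molecular formula from the SMILES: C4H3ClN2O.
DoU = (2C + 2 + N − H − X)/2 = (2·4 + 2 + 2 − 3 − 1)/2 = 8/2 = 4.
(Structurally: 1 ring(s) + 3 π bond(s) = 4.)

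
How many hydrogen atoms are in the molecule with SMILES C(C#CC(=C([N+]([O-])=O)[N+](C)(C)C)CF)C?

Hydrogens are implicit in SMILES; fill each atom to its normal valence:
  4 × C: 3 H each → 12
  4 × C: no H
  2 × C: 2 H each → 4
  2 × N (charge +1): no H
  1 × F: no H
  1 × O: no H
  1 × O (charge -1): no H
  Total hydrogens = 16.

16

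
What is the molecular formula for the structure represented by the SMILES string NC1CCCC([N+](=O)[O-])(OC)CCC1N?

C9H19N3O3

Heavy atoms from the SMILES: 9 C, 3 N, 3 O.
Implicit hydrogens by atom environment:
  5 × C: 2 H each → 10
  2 × C: 1 H each → 2
  2 × N: 2 H each → 4
  2 × O: no H
  1 × C: 3 H
  1 × C: no H
  1 × N (charge +1): no H
  1 × O (charge -1): no H
  Total hydrogens = 19.
Molecular formula: C9H19N3O3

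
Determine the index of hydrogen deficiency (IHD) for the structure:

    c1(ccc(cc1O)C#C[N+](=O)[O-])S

Molecular formula from the SMILES: C8H5NO3S.
DoU = (2C + 2 + N − H − X)/2 = (2·8 + 2 + 1 − 5 − 0)/2 = 14/2 = 7.
(Structurally: 1 ring(s) + 6 π bond(s) = 7.)

7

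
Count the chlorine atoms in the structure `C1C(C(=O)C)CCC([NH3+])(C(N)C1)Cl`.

The symbol for chlorine appears 1 time in the SMILES.

1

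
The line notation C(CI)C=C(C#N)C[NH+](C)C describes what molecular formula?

C8H14IN2+

Heavy atoms from the SMILES: 8 C, 1 I, 2 N.
Implicit hydrogens by atom environment:
  3 × C: 2 H each → 6
  2 × C: 3 H each → 6
  2 × C: no H
  1 × C: 1 H
  1 × I: no H
  1 × N (charge +1): 1 H
  1 × N: no H
  Total hydrogens = 14.
Net charge +1.
Molecular formula: C8H14IN2+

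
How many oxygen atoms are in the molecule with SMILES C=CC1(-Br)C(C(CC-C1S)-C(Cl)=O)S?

1

The symbol for oxygen appears 1 time in the SMILES.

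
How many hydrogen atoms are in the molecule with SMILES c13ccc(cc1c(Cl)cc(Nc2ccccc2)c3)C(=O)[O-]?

11

Hydrogens are implicit in SMILES; fill each atom to its normal valence:
  10 × C (aromatic): 1 H each → 10
  6 × C (aromatic): no H
  1 × C: no H
  1 × Cl: no H
  1 × N: 1 H
  1 × O: no H
  1 × O (charge -1): no H
  Total hydrogens = 11.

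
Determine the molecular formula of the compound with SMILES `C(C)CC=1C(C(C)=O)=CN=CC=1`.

C10H13NO

Heavy atoms from the SMILES: 10 C, 1 N, 1 O.
Implicit hydrogens by atom environment:
  3 × C (aromatic): 1 H each → 3
  2 × C: 3 H each → 6
  2 × C: 2 H each → 4
  2 × C (aromatic): no H
  1 × C: no H
  1 × N (aromatic): no H
  1 × O: no H
  Total hydrogens = 13.
Molecular formula: C10H13NO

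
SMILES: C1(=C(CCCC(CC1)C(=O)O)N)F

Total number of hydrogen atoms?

Hydrogens are implicit in SMILES; fill each atom to its normal valence:
  5 × C: 2 H each → 10
  3 × C: no H
  1 × C: 1 H
  1 × F: no H
  1 × N: 2 H
  1 × O: 1 H
  1 × O: no H
  Total hydrogens = 14.

14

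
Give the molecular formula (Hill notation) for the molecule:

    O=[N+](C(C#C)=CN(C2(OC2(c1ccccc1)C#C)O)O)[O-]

C14H10N2O5

Heavy atoms from the SMILES: 14 C, 2 N, 5 O.
Implicit hydrogens by atom environment:
  5 × C (aromatic): 1 H each → 5
  5 × C: no H
  3 × C: 1 H each → 3
  2 × O: 1 H each → 2
  2 × O: no H
  1 × C (aromatic): no H
  1 × N: no H
  1 × N (charge +1): no H
  1 × O (charge -1): no H
  Total hydrogens = 10.
Molecular formula: C14H10N2O5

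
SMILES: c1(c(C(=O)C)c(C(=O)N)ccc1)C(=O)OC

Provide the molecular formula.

C11H11NO4

Heavy atoms from the SMILES: 11 C, 1 N, 4 O.
Implicit hydrogens by atom environment:
  4 × O: no H
  3 × C (aromatic): 1 H each → 3
  3 × C (aromatic): no H
  3 × C: no H
  2 × C: 3 H each → 6
  1 × N: 2 H
  Total hydrogens = 11.
Molecular formula: C11H11NO4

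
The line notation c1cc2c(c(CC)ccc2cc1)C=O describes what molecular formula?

Heavy atoms from the SMILES: 13 C, 1 O.
Implicit hydrogens by atom environment:
  6 × C (aromatic): 1 H each → 6
  4 × C (aromatic): no H
  1 × C: 3 H
  1 × C: 2 H
  1 × C: 1 H
  1 × O: no H
  Total hydrogens = 12.
Molecular formula: C13H12O

C13H12O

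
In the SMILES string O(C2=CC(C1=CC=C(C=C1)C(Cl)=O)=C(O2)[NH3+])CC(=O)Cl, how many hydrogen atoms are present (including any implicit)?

Hydrogens are implicit in SMILES; fill each atom to its normal valence:
  5 × C (aromatic): 1 H each → 5
  5 × C (aromatic): no H
  3 × O: no H
  2 × C: no H
  2 × Cl: no H
  1 × C: 2 H
  1 × N (charge +1): 3 H
  1 × O (aromatic): no H
  Total hydrogens = 10.

10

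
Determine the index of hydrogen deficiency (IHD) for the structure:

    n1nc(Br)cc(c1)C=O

Molecular formula from the SMILES: C5H3BrN2O.
DoU = (2C + 2 + N − H − X)/2 = (2·5 + 2 + 2 − 3 − 1)/2 = 10/2 = 5.
(Structurally: 1 ring(s) + 4 π bond(s) = 5.)

5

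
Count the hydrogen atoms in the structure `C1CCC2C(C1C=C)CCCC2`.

Hydrogens are implicit in SMILES; fill each atom to its normal valence:
  8 × C: 2 H each → 16
  4 × C: 1 H each → 4
  Total hydrogens = 20.

20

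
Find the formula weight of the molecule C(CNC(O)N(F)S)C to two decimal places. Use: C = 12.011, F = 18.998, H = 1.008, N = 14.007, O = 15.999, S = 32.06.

154.20

Molecular formula: C4H11FN2OS.
M = 4×12.011 + 1×18.998 + 11×1.008 + 2×14.007 + 1×15.999 + 1×32.06 = 154.20 g/mol.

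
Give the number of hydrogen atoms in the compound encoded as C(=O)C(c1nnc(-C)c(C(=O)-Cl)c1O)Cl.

Hydrogens are implicit in SMILES; fill each atom to its normal valence:
  4 × C (aromatic): no H
  2 × C: 1 H each → 2
  2 × Cl: no H
  2 × N (aromatic): no H
  2 × O: no H
  1 × C: 3 H
  1 × C: no H
  1 × O: 1 H
  Total hydrogens = 6.

6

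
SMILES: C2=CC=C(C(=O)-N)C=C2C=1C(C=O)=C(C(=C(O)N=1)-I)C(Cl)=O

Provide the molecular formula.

C14H8ClIN2O4

Heavy atoms from the SMILES: 14 C, 1 Cl, 1 I, 2 N, 4 O.
Implicit hydrogens by atom environment:
  7 × C (aromatic): no H
  4 × C (aromatic): 1 H each → 4
  3 × O: no H
  2 × C: no H
  1 × C: 1 H
  1 × Cl: no H
  1 × I: no H
  1 × N: 2 H
  1 × N (aromatic): no H
  1 × O: 1 H
  Total hydrogens = 8.
Molecular formula: C14H8ClIN2O4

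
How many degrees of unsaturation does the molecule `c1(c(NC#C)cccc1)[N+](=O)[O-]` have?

7

Molecular formula from the SMILES: C8H6N2O2.
DoU = (2C + 2 + N − H − X)/2 = (2·8 + 2 + 2 − 6 − 0)/2 = 14/2 = 7.
(Structurally: 1 ring(s) + 6 π bond(s) = 7.)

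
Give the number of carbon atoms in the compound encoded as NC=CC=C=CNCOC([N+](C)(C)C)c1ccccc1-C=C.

The symbol for carbon appears 18 times in the SMILES. Lowercase c denotes aromatic carbon and counts toward C.

18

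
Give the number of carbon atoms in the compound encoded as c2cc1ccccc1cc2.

10

The symbol for carbon appears 10 times in the SMILES. Lowercase c denotes aromatic carbon and counts toward C.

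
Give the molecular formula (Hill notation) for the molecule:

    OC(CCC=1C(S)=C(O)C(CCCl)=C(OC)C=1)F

C12H16ClFO3S

Heavy atoms from the SMILES: 12 C, 1 Cl, 1 F, 3 O, 1 S.
Implicit hydrogens by atom environment:
  5 × C (aromatic): no H
  4 × C: 2 H each → 8
  2 × O: 1 H each → 2
  1 × C: 3 H
  1 × C (aromatic): 1 H
  1 × C: 1 H
  1 × Cl: no H
  1 × F: no H
  1 × O: no H
  1 × S: 1 H
  Total hydrogens = 16.
Molecular formula: C12H16ClFO3S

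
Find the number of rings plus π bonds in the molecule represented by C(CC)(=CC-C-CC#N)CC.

Molecular formula from the SMILES: C10H17N.
DoU = (2C + 2 + N − H − X)/2 = (2·10 + 2 + 1 − 17 − 0)/2 = 6/2 = 3.
(Structurally: 0 ring(s) + 3 π bond(s) = 3.)

3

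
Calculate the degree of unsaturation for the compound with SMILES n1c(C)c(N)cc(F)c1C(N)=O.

5

Molecular formula from the SMILES: C7H8FN3O.
DoU = (2C + 2 + N − H − X)/2 = (2·7 + 2 + 3 − 8 − 1)/2 = 10/2 = 5.
(Structurally: 1 ring(s) + 4 π bond(s) = 5.)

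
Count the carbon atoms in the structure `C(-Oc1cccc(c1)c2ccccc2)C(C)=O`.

15

The symbol for carbon appears 15 times in the SMILES. Lowercase c denotes aromatic carbon and counts toward C.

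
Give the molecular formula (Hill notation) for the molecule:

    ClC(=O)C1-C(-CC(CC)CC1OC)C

C11H19ClO2

Heavy atoms from the SMILES: 11 C, 1 Cl, 2 O.
Implicit hydrogens by atom environment:
  4 × C: 1 H each → 4
  3 × C: 3 H each → 9
  3 × C: 2 H each → 6
  2 × O: no H
  1 × C: no H
  1 × Cl: no H
  Total hydrogens = 19.
Molecular formula: C11H19ClO2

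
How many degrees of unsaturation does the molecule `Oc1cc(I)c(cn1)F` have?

Molecular formula from the SMILES: C5H3FINO.
DoU = (2C + 2 + N − H − X)/2 = (2·5 + 2 + 1 − 3 − 2)/2 = 8/2 = 4.
(Structurally: 1 ring(s) + 3 π bond(s) = 4.)

4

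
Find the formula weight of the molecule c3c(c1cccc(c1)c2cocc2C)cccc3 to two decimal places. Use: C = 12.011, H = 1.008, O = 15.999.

Molecular formula: C17H14O.
M = 17×12.011 + 14×1.008 + 1×15.999 = 234.30 g/mol.

234.30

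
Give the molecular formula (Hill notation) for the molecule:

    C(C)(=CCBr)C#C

C6H7Br

Heavy atoms from the SMILES: 1 Br, 6 C.
Implicit hydrogens by atom environment:
  2 × C: 1 H each → 2
  2 × C: no H
  1 × Br: no H
  1 × C: 3 H
  1 × C: 2 H
  Total hydrogens = 7.
Molecular formula: C6H7Br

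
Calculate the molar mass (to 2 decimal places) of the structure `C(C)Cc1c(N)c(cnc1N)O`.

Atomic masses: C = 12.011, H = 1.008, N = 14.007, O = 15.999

167.21

Molecular formula: C8H13N3O.
M = 8×12.011 + 13×1.008 + 3×14.007 + 1×15.999 = 167.21 g/mol.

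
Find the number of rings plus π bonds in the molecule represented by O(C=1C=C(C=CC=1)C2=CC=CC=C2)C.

Molecular formula from the SMILES: C13H12O.
DoU = (2C + 2 + N − H − X)/2 = (2·13 + 2 + 0 − 12 − 0)/2 = 16/2 = 8.
(Structurally: 2 ring(s) + 6 π bond(s) = 8.)

8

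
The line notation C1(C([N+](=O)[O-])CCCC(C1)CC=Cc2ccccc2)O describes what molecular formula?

C16H21NO3

Heavy atoms from the SMILES: 16 C, 1 N, 3 O.
Implicit hydrogens by atom environment:
  5 × C: 2 H each → 10
  5 × C: 1 H each → 5
  5 × C (aromatic): 1 H each → 5
  1 × C (aromatic): no H
  1 × N (charge +1): no H
  1 × O: 1 H
  1 × O: no H
  1 × O (charge -1): no H
  Total hydrogens = 21.
Molecular formula: C16H21NO3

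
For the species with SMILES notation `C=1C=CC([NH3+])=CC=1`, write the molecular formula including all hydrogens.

C6H8N+

Heavy atoms from the SMILES: 6 C, 1 N.
Implicit hydrogens by atom environment:
  5 × C (aromatic): 1 H each → 5
  1 × C (aromatic): no H
  1 × N (charge +1): 3 H
  Total hydrogens = 8.
Net charge +1.
Molecular formula: C6H8N+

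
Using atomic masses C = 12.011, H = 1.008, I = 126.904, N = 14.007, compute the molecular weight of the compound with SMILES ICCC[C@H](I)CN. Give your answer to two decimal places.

Molecular formula: C5H11I2N.
M = 5×12.011 + 11×1.008 + 2×126.904 + 1×14.007 = 338.96 g/mol.

338.96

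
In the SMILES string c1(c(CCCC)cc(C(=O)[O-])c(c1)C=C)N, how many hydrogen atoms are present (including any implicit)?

16

Hydrogens are implicit in SMILES; fill each atom to its normal valence:
  4 × C: 2 H each → 8
  4 × C (aromatic): no H
  2 × C (aromatic): 1 H each → 2
  1 × C: 3 H
  1 × C: 1 H
  1 × C: no H
  1 × N: 2 H
  1 × O: no H
  1 × O (charge -1): no H
  Total hydrogens = 16.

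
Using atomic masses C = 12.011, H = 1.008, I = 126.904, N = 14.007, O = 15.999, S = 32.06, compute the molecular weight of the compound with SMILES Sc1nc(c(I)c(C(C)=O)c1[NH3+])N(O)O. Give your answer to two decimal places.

342.13

Molecular formula: C7H9IN3O3S+.
M = 7×12.011 + 9×1.008 + 1×126.904 + 3×14.007 + 3×15.999 + 1×32.06 = 342.13 g/mol.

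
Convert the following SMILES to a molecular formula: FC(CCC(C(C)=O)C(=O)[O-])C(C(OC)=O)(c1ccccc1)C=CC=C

C20H22FO5-

Heavy atoms from the SMILES: 20 C, 1 F, 5 O.
Implicit hydrogens by atom environment:
  5 × C: 1 H each → 5
  5 × C (aromatic): 1 H each → 5
  4 × C: no H
  4 × O: no H
  3 × C: 2 H each → 6
  2 × C: 3 H each → 6
  1 × C (aromatic): no H
  1 × F: no H
  1 × O (charge -1): no H
  Total hydrogens = 22.
Net charge -1.
Molecular formula: C20H22FO5-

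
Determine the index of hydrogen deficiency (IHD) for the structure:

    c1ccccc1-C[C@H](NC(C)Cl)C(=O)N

Molecular formula from the SMILES: C11H15ClN2O.
DoU = (2C + 2 + N − H − X)/2 = (2·11 + 2 + 2 − 15 − 1)/2 = 10/2 = 5.
(Structurally: 1 ring(s) + 4 π bond(s) = 5.)

5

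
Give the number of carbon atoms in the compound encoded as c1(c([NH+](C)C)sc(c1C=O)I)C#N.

The symbol for carbon appears 8 times in the SMILES. Lowercase c denotes aromatic carbon and counts toward C.

8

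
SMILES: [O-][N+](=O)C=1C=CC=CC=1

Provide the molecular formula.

Heavy atoms from the SMILES: 6 C, 1 N, 2 O.
Implicit hydrogens by atom environment:
  5 × C (aromatic): 1 H each → 5
  1 × C (aromatic): no H
  1 × N (charge +1): no H
  1 × O: no H
  1 × O (charge -1): no H
  Total hydrogens = 5.
Molecular formula: C6H5NO2

C6H5NO2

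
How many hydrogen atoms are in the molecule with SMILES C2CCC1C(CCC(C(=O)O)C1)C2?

18

Hydrogens are implicit in SMILES; fill each atom to its normal valence:
  7 × C: 2 H each → 14
  3 × C: 1 H each → 3
  1 × C: no H
  1 × O: 1 H
  1 × O: no H
  Total hydrogens = 18.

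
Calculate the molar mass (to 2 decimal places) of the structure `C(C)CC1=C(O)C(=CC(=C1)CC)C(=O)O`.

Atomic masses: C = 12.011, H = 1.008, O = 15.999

Molecular formula: C12H16O3.
M = 12×12.011 + 16×1.008 + 3×15.999 = 208.26 g/mol.

208.26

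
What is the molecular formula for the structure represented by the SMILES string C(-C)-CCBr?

C4H9Br

Heavy atoms from the SMILES: 1 Br, 4 C.
Implicit hydrogens by atom environment:
  3 × C: 2 H each → 6
  1 × Br: no H
  1 × C: 3 H
  Total hydrogens = 9.
Molecular formula: C4H9Br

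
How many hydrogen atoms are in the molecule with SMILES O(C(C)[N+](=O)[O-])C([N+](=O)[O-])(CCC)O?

Hydrogens are implicit in SMILES; fill each atom to its normal valence:
  3 × O: no H
  2 × C: 3 H each → 6
  2 × C: 2 H each → 4
  2 × N (charge +1): no H
  2 × O (charge -1): no H
  1 × C: 1 H
  1 × C: no H
  1 × O: 1 H
  Total hydrogens = 12.

12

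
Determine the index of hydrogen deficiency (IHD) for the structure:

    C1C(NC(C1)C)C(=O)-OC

2

Molecular formula from the SMILES: C7H13NO2.
DoU = (2C + 2 + N − H − X)/2 = (2·7 + 2 + 1 − 13 − 0)/2 = 4/2 = 2.
(Structurally: 1 ring(s) + 1 π bond(s) = 2.)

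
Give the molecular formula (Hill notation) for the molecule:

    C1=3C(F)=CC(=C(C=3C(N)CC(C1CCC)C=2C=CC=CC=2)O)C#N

Heavy atoms from the SMILES: 20 C, 1 F, 2 N, 1 O.
Implicit hydrogens by atom environment:
  6 × C (aromatic): 1 H each → 6
  6 × C (aromatic): no H
  3 × C: 2 H each → 6
  3 × C: 1 H each → 3
  1 × C: 3 H
  1 × C: no H
  1 × F: no H
  1 × N: 2 H
  1 × N: no H
  1 × O: 1 H
  Total hydrogens = 21.
Molecular formula: C20H21FN2O

C20H21FN2O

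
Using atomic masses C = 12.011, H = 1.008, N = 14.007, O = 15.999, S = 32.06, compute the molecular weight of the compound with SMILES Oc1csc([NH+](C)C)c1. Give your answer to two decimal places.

144.21

Molecular formula: C6H10NOS+.
M = 6×12.011 + 10×1.008 + 1×14.007 + 1×15.999 + 1×32.06 = 144.21 g/mol.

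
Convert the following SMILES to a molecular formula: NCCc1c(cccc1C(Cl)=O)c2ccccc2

C15H14ClNO

Heavy atoms from the SMILES: 15 C, 1 Cl, 1 N, 1 O.
Implicit hydrogens by atom environment:
  8 × C (aromatic): 1 H each → 8
  4 × C (aromatic): no H
  2 × C: 2 H each → 4
  1 × C: no H
  1 × Cl: no H
  1 × N: 2 H
  1 × O: no H
  Total hydrogens = 14.
Molecular formula: C15H14ClNO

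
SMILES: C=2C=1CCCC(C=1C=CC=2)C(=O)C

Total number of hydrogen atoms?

14

Hydrogens are implicit in SMILES; fill each atom to its normal valence:
  4 × C (aromatic): 1 H each → 4
  3 × C: 2 H each → 6
  2 × C (aromatic): no H
  1 × C: 3 H
  1 × C: 1 H
  1 × C: no H
  1 × O: no H
  Total hydrogens = 14.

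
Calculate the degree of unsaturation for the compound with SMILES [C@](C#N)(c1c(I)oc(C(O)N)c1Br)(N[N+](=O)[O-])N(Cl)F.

6

Molecular formula from the SMILES: C7H5BrClFIN5O4.
DoU = (2C + 2 + N − H − X)/2 = (2·7 + 2 + 5 − 5 − 4)/2 = 12/2 = 6.
(Structurally: 1 ring(s) + 5 π bond(s) = 6.)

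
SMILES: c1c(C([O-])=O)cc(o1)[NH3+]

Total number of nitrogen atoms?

The symbol for nitrogen appears 1 time in the SMILES.

1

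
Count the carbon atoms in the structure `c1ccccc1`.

6

The symbol for carbon appears 6 times in the SMILES. Lowercase c denotes aromatic carbon and counts toward C.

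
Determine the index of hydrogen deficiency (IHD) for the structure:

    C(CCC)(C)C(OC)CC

0

Molecular formula from the SMILES: C9H20O.
DoU = (2C + 2 + N − H − X)/2 = (2·9 + 2 + 0 − 20 − 0)/2 = 0/2 = 0.
(Structurally: 0 ring(s) + 0 π bond(s) = 0.)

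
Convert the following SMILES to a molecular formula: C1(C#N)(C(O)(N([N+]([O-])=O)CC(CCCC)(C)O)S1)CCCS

Heavy atoms from the SMILES: 13 C, 3 N, 4 O, 2 S.
Implicit hydrogens by atom environment:
  7 × C: 2 H each → 14
  4 × C: no H
  2 × C: 3 H each → 6
  2 × N: no H
  2 × O: 1 H each → 2
  1 × N (charge +1): no H
  1 × O: no H
  1 × O (charge -1): no H
  1 × S: 1 H
  1 × S: no H
  Total hydrogens = 23.
Molecular formula: C13H23N3O4S2

C13H23N3O4S2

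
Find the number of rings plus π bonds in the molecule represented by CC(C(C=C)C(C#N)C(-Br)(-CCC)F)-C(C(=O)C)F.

Molecular formula from the SMILES: C14H20BrF2NO.
DoU = (2C + 2 + N − H − X)/2 = (2·14 + 2 + 1 − 20 − 3)/2 = 8/2 = 4.
(Structurally: 0 ring(s) + 4 π bond(s) = 4.)

4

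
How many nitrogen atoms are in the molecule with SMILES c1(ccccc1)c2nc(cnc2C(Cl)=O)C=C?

The symbol for nitrogen appears 2 times in the SMILES.

2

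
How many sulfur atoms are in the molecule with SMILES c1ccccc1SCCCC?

1

The symbol for sulfur appears 1 time in the SMILES.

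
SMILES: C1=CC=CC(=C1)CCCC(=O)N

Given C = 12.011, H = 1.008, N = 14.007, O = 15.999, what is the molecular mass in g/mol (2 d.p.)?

Molecular formula: C10H13NO.
M = 10×12.011 + 13×1.008 + 1×14.007 + 1×15.999 = 163.22 g/mol.

163.22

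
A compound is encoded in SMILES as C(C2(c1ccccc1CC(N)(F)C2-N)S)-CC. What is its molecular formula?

Heavy atoms from the SMILES: 13 C, 1 F, 2 N, 1 S.
Implicit hydrogens by atom environment:
  4 × C (aromatic): 1 H each → 4
  3 × C: 2 H each → 6
  2 × C (aromatic): no H
  2 × C: no H
  2 × N: 2 H each → 4
  1 × C: 3 H
  1 × C: 1 H
  1 × F: no H
  1 × S: 1 H
  Total hydrogens = 19.
Molecular formula: C13H19FN2S

C13H19FN2S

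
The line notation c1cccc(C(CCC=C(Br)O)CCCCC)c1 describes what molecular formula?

Heavy atoms from the SMILES: 1 Br, 16 C, 1 O.
Implicit hydrogens by atom environment:
  6 × C: 2 H each → 12
  5 × C (aromatic): 1 H each → 5
  2 × C: 1 H each → 2
  1 × Br: no H
  1 × C: 3 H
  1 × C: no H
  1 × C (aromatic): no H
  1 × O: 1 H
  Total hydrogens = 23.
Molecular formula: C16H23BrO

C16H23BrO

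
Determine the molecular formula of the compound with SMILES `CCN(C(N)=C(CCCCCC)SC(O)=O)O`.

Heavy atoms from the SMILES: 11 C, 2 N, 3 O, 1 S.
Implicit hydrogens by atom environment:
  6 × C: 2 H each → 12
  3 × C: no H
  2 × C: 3 H each → 6
  2 × O: 1 H each → 2
  1 × N: 2 H
  1 × N: no H
  1 × O: no H
  1 × S: no H
  Total hydrogens = 22.
Molecular formula: C11H22N2O3S

C11H22N2O3S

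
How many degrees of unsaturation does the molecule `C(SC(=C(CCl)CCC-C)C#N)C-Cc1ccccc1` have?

Molecular formula from the SMILES: C17H22ClNS.
DoU = (2C + 2 + N − H − X)/2 = (2·17 + 2 + 1 − 22 − 1)/2 = 14/2 = 7.
(Structurally: 1 ring(s) + 6 π bond(s) = 7.)

7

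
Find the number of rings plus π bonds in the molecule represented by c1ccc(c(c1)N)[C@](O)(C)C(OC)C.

4

Molecular formula from the SMILES: C11H17NO2.
DoU = (2C + 2 + N − H − X)/2 = (2·11 + 2 + 1 − 17 − 0)/2 = 8/2 = 4.
(Structurally: 1 ring(s) + 3 π bond(s) = 4.)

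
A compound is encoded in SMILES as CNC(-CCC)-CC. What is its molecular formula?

C7H17N

Heavy atoms from the SMILES: 7 C, 1 N.
Implicit hydrogens by atom environment:
  3 × C: 3 H each → 9
  3 × C: 2 H each → 6
  1 × C: 1 H
  1 × N: 1 H
  Total hydrogens = 17.
Molecular formula: C7H17N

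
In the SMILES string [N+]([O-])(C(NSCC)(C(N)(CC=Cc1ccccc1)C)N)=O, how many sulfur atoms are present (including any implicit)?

1

The symbol for sulfur appears 1 time in the SMILES.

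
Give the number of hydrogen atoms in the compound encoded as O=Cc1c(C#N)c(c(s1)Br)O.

2

Hydrogens are implicit in SMILES; fill each atom to its normal valence:
  4 × C (aromatic): no H
  1 × Br: no H
  1 × C: 1 H
  1 × C: no H
  1 × N: no H
  1 × O: 1 H
  1 × O: no H
  1 × S (aromatic): no H
  Total hydrogens = 2.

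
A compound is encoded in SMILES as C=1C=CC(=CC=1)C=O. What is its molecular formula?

Heavy atoms from the SMILES: 7 C, 1 O.
Implicit hydrogens by atom environment:
  5 × C (aromatic): 1 H each → 5
  1 × C: 1 H
  1 × C (aromatic): no H
  1 × O: no H
  Total hydrogens = 6.
Molecular formula: C7H6O

C7H6O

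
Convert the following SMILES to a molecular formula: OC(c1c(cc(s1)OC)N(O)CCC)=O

Heavy atoms from the SMILES: 9 C, 1 N, 4 O, 1 S.
Implicit hydrogens by atom environment:
  3 × C (aromatic): no H
  2 × C: 3 H each → 6
  2 × C: 2 H each → 4
  2 × O: 1 H each → 2
  2 × O: no H
  1 × C (aromatic): 1 H
  1 × C: no H
  1 × N: no H
  1 × S (aromatic): no H
  Total hydrogens = 13.
Molecular formula: C9H13NO4S

C9H13NO4S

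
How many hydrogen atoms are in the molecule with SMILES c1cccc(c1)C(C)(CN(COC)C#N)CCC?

22

Hydrogens are implicit in SMILES; fill each atom to its normal valence:
  5 × C (aromatic): 1 H each → 5
  4 × C: 2 H each → 8
  3 × C: 3 H each → 9
  2 × C: no H
  2 × N: no H
  1 × C (aromatic): no H
  1 × O: no H
  Total hydrogens = 22.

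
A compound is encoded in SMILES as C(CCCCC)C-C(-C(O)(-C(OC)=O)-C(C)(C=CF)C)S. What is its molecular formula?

Heavy atoms from the SMILES: 16 C, 1 F, 3 O, 1 S.
Implicit hydrogens by atom environment:
  6 × C: 2 H each → 12
  4 × C: 3 H each → 12
  3 × C: 1 H each → 3
  3 × C: no H
  2 × O: no H
  1 × F: no H
  1 × O: 1 H
  1 × S: 1 H
  Total hydrogens = 29.
Molecular formula: C16H29FO3S

C16H29FO3S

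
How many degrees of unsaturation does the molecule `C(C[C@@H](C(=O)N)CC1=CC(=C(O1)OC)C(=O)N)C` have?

Molecular formula from the SMILES: C12H18N2O4.
DoU = (2C + 2 + N − H − X)/2 = (2·12 + 2 + 2 − 18 − 0)/2 = 10/2 = 5.
(Structurally: 1 ring(s) + 4 π bond(s) = 5.)

5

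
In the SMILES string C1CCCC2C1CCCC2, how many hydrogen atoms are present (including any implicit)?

18

Hydrogens are implicit in SMILES; fill each atom to its normal valence:
  8 × C: 2 H each → 16
  2 × C: 1 H each → 2
  Total hydrogens = 18.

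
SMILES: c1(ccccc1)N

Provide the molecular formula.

C6H7N

Heavy atoms from the SMILES: 6 C, 1 N.
Implicit hydrogens by atom environment:
  5 × C (aromatic): 1 H each → 5
  1 × C (aromatic): no H
  1 × N: 2 H
  Total hydrogens = 7.
Molecular formula: C6H7N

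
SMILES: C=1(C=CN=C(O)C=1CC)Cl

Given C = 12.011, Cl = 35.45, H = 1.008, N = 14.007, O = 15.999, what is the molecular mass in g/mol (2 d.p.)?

157.60

Molecular formula: C7H8ClNO.
M = 7×12.011 + 1×35.45 + 8×1.008 + 1×14.007 + 1×15.999 = 157.60 g/mol.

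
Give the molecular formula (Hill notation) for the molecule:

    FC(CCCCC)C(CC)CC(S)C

Heavy atoms from the SMILES: 12 C, 1 F, 1 S.
Implicit hydrogens by atom environment:
  6 × C: 2 H each → 12
  3 × C: 3 H each → 9
  3 × C: 1 H each → 3
  1 × F: no H
  1 × S: 1 H
  Total hydrogens = 25.
Molecular formula: C12H25FS

C12H25FS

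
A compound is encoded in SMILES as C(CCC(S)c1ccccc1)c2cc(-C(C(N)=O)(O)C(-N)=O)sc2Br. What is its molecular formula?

Heavy atoms from the SMILES: 1 Br, 17 C, 2 N, 3 O, 2 S.
Implicit hydrogens by atom environment:
  6 × C (aromatic): 1 H each → 6
  4 × C (aromatic): no H
  3 × C: 2 H each → 6
  3 × C: no H
  2 × N: 2 H each → 4
  2 × O: no H
  1 × Br: no H
  1 × C: 1 H
  1 × O: 1 H
  1 × S: 1 H
  1 × S (aromatic): no H
  Total hydrogens = 19.
Molecular formula: C17H19BrN2O3S2

C17H19BrN2O3S2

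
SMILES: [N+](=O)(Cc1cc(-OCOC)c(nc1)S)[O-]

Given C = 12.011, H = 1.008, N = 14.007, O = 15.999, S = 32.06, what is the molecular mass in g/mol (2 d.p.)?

230.24

Molecular formula: C8H10N2O4S.
M = 8×12.011 + 10×1.008 + 2×14.007 + 4×15.999 + 1×32.06 = 230.24 g/mol.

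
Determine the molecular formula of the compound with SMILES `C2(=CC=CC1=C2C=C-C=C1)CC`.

Heavy atoms from the SMILES: 12 C.
Implicit hydrogens by atom environment:
  7 × C (aromatic): 1 H each → 7
  3 × C (aromatic): no H
  1 × C: 3 H
  1 × C: 2 H
  Total hydrogens = 12.
Molecular formula: C12H12

C12H12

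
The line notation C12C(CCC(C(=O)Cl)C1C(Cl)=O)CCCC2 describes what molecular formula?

Heavy atoms from the SMILES: 12 C, 2 Cl, 2 O.
Implicit hydrogens by atom environment:
  6 × C: 2 H each → 12
  4 × C: 1 H each → 4
  2 × C: no H
  2 × Cl: no H
  2 × O: no H
  Total hydrogens = 16.
Molecular formula: C12H16Cl2O2

C12H16Cl2O2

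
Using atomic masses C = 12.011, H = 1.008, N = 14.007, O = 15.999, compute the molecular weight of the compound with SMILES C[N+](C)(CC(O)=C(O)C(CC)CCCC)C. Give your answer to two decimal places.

Molecular formula: C13H28NO2+.
M = 13×12.011 + 28×1.008 + 1×14.007 + 2×15.999 = 230.37 g/mol.

230.37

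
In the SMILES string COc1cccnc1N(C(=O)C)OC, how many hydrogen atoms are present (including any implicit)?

Hydrogens are implicit in SMILES; fill each atom to its normal valence:
  3 × C: 3 H each → 9
  3 × C (aromatic): 1 H each → 3
  3 × O: no H
  2 × C (aromatic): no H
  1 × C: no H
  1 × N (aromatic): no H
  1 × N: no H
  Total hydrogens = 12.

12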